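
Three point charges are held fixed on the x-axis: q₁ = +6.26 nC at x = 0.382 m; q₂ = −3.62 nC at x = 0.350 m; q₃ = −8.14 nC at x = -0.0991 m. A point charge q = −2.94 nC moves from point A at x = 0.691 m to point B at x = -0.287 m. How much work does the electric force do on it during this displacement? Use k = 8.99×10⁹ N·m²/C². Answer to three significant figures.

The work done by the electric force is W_field = −ΔU = −q(V_B − V_A) = q(V_A − V_B).
At A: distances to the source charges are 0.309 m, 0.341 m, 0.790 m; V_A = Σ kqᵢ/rᵢ = -5.93 V.
At B: distances to the source charges are 0.669 m, 0.637 m, 0.188 m; V_B = Σ kqᵢ/rᵢ = -356 V.
ΔV = V_B − V_A = -350 V.
W_field = −qΔV = −(-2.94×10⁻⁹ C)(-350 V) = -1.03×10⁻⁶ J.

-1.03×10⁻⁶ J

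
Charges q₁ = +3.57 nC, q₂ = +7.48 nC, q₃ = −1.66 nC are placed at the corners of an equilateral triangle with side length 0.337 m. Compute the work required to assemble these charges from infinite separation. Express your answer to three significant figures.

2.23×10⁻⁷ J

The work to assemble the configuration equals its total potential energy, U = Σ kqᵢqⱼ/rᵢⱼ over all pairs.
All three pair separations equal the side length, 0.337 m.
U = (7.12×10⁻⁷) + (-1.58×10⁻⁷) + (-3.31×10⁻⁷) = 2.23×10⁻⁷ J.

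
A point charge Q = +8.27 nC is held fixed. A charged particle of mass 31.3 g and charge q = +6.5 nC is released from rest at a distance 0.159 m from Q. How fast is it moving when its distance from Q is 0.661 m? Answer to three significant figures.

Only the electrostatic force acts, so mechanical energy is conserved: ½mv² = U₁ − U₂ = kQq(1/r₁ − 1/r₂).
U₁ − U₂ = (8.99×10⁹ N·m²/C²)(8.27×10⁻⁹ C)(6.50×10⁻⁹ C)(1/0.159 − 1/0.661) = 2.31×10⁻⁶ J.
v = √(2·2.31×10⁻⁶/0.0313) = 0.0121 m/s.

0.0121 m/s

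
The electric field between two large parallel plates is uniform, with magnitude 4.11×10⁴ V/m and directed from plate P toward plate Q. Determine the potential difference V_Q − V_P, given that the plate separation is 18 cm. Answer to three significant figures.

In a uniform field, potential decreases in the direction of E: ΔV = −E·d for a displacement d parallel to E.
Going from P to Q is a displacement of 18 cm along the field, so V_Q − V_P = −Ed = -7400 V.

-7400 V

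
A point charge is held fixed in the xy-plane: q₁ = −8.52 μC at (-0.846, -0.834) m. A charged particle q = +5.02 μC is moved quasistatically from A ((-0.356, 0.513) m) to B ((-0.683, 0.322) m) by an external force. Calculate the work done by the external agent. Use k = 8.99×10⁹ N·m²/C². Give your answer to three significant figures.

For quasistatic motion the external work equals the change in potential energy: W_ext = qΔV = q(V_B − V_A).
At A: distance to the source charge is 1.43 m; V_A = kq₁/r = -5.34×10⁴ V.
At B: distance to the source charge is 1.17 m; V_B = kq₁/r = -6.56×10⁴ V.
ΔV = V_B − V_A = -1.22×10⁴ V.
W_ext = qΔV = (5.02×10⁻⁶ C)(-1.22×10⁴ V) = -0.0611 J.

-0.0611 J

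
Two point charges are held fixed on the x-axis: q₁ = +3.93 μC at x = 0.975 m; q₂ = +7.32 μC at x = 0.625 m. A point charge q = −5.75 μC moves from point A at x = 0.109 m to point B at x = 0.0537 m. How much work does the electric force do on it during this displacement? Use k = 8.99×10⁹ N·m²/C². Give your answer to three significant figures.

-0.0851 J

The work done by the electric force is W_field = −ΔU = −q(V_B − V_A) = q(V_A − V_B).
At A: distances to the source charges are 0.866 m, 0.516 m; V_A = Σ kqᵢ/rᵢ = 1.68×10⁵ V.
At B: distances to the source charges are 0.921 m, 0.571 m; V_B = Σ kqᵢ/rᵢ = 1.54×10⁵ V.
ΔV = V_B − V_A = -1.48×10⁴ V.
W_field = −qΔV = −(-5.75×10⁻⁶ C)(-1.48×10⁴ V) = -0.0851 J.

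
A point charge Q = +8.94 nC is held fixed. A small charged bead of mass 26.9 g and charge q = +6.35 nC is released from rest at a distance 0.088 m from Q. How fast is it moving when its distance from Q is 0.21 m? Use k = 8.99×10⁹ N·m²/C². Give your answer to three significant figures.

0.0158 m/s

Only the electrostatic force acts, so mechanical energy is conserved: ½mv² = U₁ − U₂ = kQq(1/r₁ − 1/r₂).
U₁ − U₂ = (8.99×10⁹ N·m²/C²)(8.94×10⁻⁹ C)(6.35×10⁻⁹ C)(1/0.0880 − 1/0.210) = 3.37×10⁻⁶ J.
v = √(2·3.37×10⁻⁶/0.0269) = 0.0158 m/s.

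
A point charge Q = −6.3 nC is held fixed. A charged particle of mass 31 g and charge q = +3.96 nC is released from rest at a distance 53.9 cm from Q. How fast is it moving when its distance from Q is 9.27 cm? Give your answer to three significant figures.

0.0114 m/s

Only the electrostatic force acts, so mechanical energy is conserved: ½mv² = U₁ − U₂ = kQq(1/r₁ − 1/r₂).
U₁ − U₂ = (8.99×10⁹ N·m²/C²)(-6.30×10⁻⁹ C)(3.96×10⁻⁹ C)(1/0.539 − 1/0.0927) = 2.00×10⁻⁶ J.
v = √(2·2.00×10⁻⁶/0.0310) = 0.0114 m/s.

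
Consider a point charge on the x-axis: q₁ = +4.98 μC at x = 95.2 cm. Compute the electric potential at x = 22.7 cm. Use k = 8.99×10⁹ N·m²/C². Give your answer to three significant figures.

The total potential is the scalar sum of each charge's contribution, V = Σ kqᵢ/rᵢ.
V = k[(4.98×10⁻⁶)/(0.725)] = 6.18×10⁴ V.

6.18×10⁴ V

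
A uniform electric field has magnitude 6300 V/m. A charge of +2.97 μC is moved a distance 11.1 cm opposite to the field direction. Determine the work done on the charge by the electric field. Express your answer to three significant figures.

-2.08×10⁻³ J

The potential change for a displacement 11.1 cm opposite to the field direction is ΔV = +Ed = 699 V.
W_field = −qΔV = -2.08×10⁻³ J.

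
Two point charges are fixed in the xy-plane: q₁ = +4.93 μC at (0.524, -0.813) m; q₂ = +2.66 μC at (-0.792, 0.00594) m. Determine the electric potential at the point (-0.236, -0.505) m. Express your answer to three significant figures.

8.57×10⁴ V

The total potential is the scalar sum of each charge's contribution, V = Σ kqᵢ/rᵢ.
Distances from the field point to each charge: r₁ = 0.820 m, r₂ = 0.755 m.
V = k[(4.93×10⁻⁶)/(0.820) + (2.66×10⁻⁶)/(0.755)] = 8.57×10⁴ V.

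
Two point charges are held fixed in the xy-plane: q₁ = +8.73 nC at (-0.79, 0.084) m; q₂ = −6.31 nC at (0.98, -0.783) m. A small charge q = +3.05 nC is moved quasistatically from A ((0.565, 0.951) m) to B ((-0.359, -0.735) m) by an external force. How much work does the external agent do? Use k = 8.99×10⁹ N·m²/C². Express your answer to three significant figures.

7.77×10⁻⁸ J

For quasistatic motion the external work equals the change in potential energy: W_ext = qΔV = q(V_B − V_A).
At A: distances to the source charges are 1.61 m, 1.78 m; V_A = Σ kqᵢ/rᵢ = 17.0 V.
At B: distances to the source charges are 0.925 m, 1.34 m; V_B = Σ kqᵢ/rᵢ = 42.5 V.
ΔV = V_B − V_A = 25.5 V.
W_ext = qΔV = (3.05×10⁻⁹ C)(25.5 V) = 7.77×10⁻⁸ J.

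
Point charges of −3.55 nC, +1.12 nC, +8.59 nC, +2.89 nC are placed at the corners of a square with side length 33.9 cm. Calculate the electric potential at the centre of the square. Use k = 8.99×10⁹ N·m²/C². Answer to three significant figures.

Electric potential is a scalar, so the contributions from each charge add algebraically: V = Σ kqᵢ/rᵢ.
The distance from each corner to the centre is a√2/2 = 0.240 m.
V = k[(-3.55×10⁻⁹)/(0.240) + (1.12×10⁻⁹)/(0.240) + (8.59×10⁻⁹)/(0.240) + (2.89×10⁻⁹)/(0.240)] = 339 V.

339 V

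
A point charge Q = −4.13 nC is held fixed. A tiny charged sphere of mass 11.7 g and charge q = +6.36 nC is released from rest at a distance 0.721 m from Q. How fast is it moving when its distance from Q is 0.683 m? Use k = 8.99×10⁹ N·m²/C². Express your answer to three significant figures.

Only the electrostatic force acts, so mechanical energy is conserved: ½mv² = U₁ − U₂ = kQq(1/r₁ − 1/r₂).
U₁ − U₂ = (8.99×10⁹ N·m²/C²)(-4.13×10⁻⁹ C)(6.36×10⁻⁹ C)(1/0.721 − 1/0.683) = 1.82×10⁻⁸ J.
v = √(2·1.82×10⁻⁸/0.0117) = 1.76×10⁻³ m/s.

1.76×10⁻³ m/s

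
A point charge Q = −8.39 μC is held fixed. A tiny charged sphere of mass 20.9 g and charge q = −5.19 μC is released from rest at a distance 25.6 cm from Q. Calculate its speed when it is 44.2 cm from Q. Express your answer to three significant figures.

7.85 m/s

Only the electrostatic force acts, so mechanical energy is conserved: ½mv² = U₁ − U₂ = kQq(1/r₁ − 1/r₂).
U₁ − U₂ = (8.99×10⁹ N·m²/C²)(-8.39×10⁻⁶ C)(-5.19×10⁻⁶ C)(1/0.256 − 1/0.442) = 0.643 J.
v = √(2·0.643/0.0209) = 7.85 m/s.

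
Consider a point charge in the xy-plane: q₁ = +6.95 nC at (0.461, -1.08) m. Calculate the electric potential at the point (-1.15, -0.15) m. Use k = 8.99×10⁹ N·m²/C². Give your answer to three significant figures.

33.6 V

The total potential is the scalar sum of each charge's contribution, V = Σ kqᵢ/rᵢ.
Distances from the field point to each charge: r₁ = 1.86 m.
V = k[(6.95×10⁻⁹)/(1.86)] = 33.6 V.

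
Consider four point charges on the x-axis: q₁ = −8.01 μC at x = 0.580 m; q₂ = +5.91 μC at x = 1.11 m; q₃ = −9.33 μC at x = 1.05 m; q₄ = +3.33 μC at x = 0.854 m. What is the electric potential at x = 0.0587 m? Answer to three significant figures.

-1.35×10⁵ V

The total potential is the scalar sum of each charge's contribution, V = Σ kqᵢ/rᵢ.
Distances from the field point to each charge: r₁ = 0.521 m, r₂ = 1.05 m, r₃ = 0.991 m, r₄ = 0.795 m.
V = k[(-8.01×10⁻⁶)/(0.521) + (5.91×10⁻⁶)/(1.05) + (-9.33×10⁻⁶)/(0.991) + (3.33×10⁻⁶)/(0.795)] = -1.35×10⁵ V.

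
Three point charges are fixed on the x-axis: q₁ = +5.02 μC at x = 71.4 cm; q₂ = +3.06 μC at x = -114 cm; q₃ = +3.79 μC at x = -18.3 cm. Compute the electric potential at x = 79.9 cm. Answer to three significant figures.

5.80×10⁵ V

Electric potential is a scalar, so the contributions from each charge add algebraically: V = Σ kqᵢ/rᵢ.
Distances from the field point to each charge: r₁ = 0.0850 m, r₂ = 1.94 m, r₃ = 0.982 m.
V = k[(5.02×10⁻⁶)/(0.0850) + (3.06×10⁻⁶)/(1.94) + (3.79×10⁻⁶)/(0.982)] = 5.80×10⁵ V.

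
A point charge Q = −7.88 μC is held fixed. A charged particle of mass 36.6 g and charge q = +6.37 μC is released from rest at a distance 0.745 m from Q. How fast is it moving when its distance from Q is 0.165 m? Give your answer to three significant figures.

Only the electrostatic force acts, so mechanical energy is conserved: ½mv² = U₁ − U₂ = kQq(1/r₁ − 1/r₂).
U₁ − U₂ = (8.99×10⁹ N·m²/C²)(-7.88×10⁻⁶ C)(6.37×10⁻⁶ C)(1/0.745 − 1/0.165) = 2.13 J.
v = √(2·2.13/0.0366) = 10.8 m/s.

10.8 m/s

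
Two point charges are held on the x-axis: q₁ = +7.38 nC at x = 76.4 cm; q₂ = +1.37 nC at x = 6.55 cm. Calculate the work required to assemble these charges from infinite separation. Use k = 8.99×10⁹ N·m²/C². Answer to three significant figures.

1.30×10⁻⁷ J

The assembly work is the sum of pairwise potential energies, U = Σ_{i<j} kqᵢqⱼ/rᵢⱼ.
Pair separations: r₁₂ = 0.699 m.
U = (1.30×10⁻⁷) = 1.30×10⁻⁷ J.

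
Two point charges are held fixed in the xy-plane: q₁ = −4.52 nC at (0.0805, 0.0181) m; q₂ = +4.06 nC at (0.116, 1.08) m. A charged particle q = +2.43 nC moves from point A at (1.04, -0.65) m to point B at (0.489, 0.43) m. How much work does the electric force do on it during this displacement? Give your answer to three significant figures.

The work done by the electric force is W_field = −ΔU = −q(V_B − V_A) = q(V_A − V_B).
At A: distances to the source charges are 1.17 m, 1.96 m; V_A = Σ kqᵢ/rᵢ = -16.1 V.
At B: distances to the source charges are 0.580 m, 0.749 m; V_B = Σ kqᵢ/rᵢ = -21.3 V.
ΔV = V_B − V_A = -5.20 V.
W_field = −qΔV = −(2.43×10⁻⁹ C)(-5.20 V) = 1.26×10⁻⁸ J.

1.26×10⁻⁸ J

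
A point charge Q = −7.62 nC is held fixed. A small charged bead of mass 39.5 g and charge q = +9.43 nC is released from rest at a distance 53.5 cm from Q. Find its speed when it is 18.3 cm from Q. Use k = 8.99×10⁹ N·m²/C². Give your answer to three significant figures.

Only the electrostatic force acts, so mechanical energy is conserved: ½mv² = U₁ − U₂ = kQq(1/r₁ − 1/r₂).
U₁ − U₂ = (8.99×10⁹ N·m²/C²)(-7.62×10⁻⁹ C)(9.43×10⁻⁹ C)(1/0.535 − 1/0.183) = 2.32×10⁻⁶ J.
v = √(2·2.32×10⁻⁶/0.0395) = 0.0108 m/s.

0.0108 m/s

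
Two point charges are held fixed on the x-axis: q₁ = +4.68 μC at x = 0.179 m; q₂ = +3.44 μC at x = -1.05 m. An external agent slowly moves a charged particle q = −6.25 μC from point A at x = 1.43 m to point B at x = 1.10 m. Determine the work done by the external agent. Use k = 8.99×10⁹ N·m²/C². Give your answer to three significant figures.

For quasistatic motion the external work equals the change in potential energy: W_ext = qΔV = q(V_B − V_A).
At A: distances to the source charges are 1.25 m, 2.48 m; V_A = Σ kqᵢ/rᵢ = 4.61×10⁴ V.
At B: distances to the source charges are 0.921 m, 2.15 m; V_B = Σ kqᵢ/rᵢ = 6.01×10⁴ V.
ΔV = V_B − V_A = 1.40×10⁴ V.
W_ext = qΔV = (-6.25×10⁻⁶ C)(1.40×10⁴ V) = -0.0873 J.

-0.0873 J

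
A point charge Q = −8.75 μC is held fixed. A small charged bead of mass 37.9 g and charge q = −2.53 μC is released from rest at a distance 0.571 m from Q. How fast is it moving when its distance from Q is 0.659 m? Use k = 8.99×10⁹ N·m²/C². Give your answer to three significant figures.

Only the electrostatic force acts, so mechanical energy is conserved: ½mv² = U₁ − U₂ = kQq(1/r₁ − 1/r₂).
U₁ − U₂ = (8.99×10⁹ N·m²/C²)(-8.75×10⁻⁶ C)(-2.53×10⁻⁶ C)(1/0.571 − 1/0.659) = 0.0465 J.
v = √(2·0.0465/0.0379) = 1.57 m/s.

1.57 m/s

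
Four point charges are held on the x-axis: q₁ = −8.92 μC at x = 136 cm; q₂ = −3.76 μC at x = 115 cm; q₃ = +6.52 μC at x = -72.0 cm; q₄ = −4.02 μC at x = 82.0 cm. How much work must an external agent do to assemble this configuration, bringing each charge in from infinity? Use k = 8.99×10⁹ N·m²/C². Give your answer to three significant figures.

The work to assemble the configuration equals its total potential energy, U = Σ kqᵢqⱼ/rᵢⱼ over all pairs.
Pair separations: r₁₂ = 0.210 m, r₁₃ = 2.08 m, r₁₄ = 0.540 m, r₂₃ = 1.87 m, r₂₄ = 0.330 m, r₃₄ = 1.54 m.
Summing all 6 pair terms gives U = 1.92 J.

1.92 J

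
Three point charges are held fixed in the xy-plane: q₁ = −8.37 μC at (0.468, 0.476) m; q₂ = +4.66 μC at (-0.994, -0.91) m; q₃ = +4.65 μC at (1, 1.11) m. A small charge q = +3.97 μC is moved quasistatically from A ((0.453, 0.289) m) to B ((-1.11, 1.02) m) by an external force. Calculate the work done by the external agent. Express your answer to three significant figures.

1.32 J

For quasistatic motion the external work equals the change in potential energy: W_ext = qΔV = q(V_B − V_A).
At A: distances to the source charges are 0.188 m, 1.88 m, 0.987 m; V_A = Σ kqᵢ/rᵢ = -3.36×10⁵ V.
At B: distances to the source charges are 1.67 m, 1.93 m, 2.11 m; V_B = Σ kqᵢ/rᵢ = -3620 V.
ΔV = V_B − V_A = 3.33×10⁵ V.
W_ext = qΔV = (3.97×10⁻⁶ C)(3.33×10⁵ V) = 1.32 J.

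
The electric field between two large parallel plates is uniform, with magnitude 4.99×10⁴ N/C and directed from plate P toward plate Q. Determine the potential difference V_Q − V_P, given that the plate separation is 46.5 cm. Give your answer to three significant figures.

In a uniform field, potential decreases in the direction of E: ΔV = −E·d for a displacement d parallel to E.
Going from P to Q is a displacement of 46.5 cm along the field, so V_Q − V_P = −Ed = -2.32×10⁴ V.

-2.32×10⁴ V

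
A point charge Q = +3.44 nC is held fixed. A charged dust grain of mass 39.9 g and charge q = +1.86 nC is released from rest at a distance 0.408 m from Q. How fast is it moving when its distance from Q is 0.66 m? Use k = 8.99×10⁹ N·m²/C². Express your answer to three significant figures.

Only the electrostatic force acts, so mechanical energy is conserved: ½mv² = U₁ − U₂ = kQq(1/r₁ − 1/r₂).
U₁ − U₂ = (8.99×10⁹ N·m²/C²)(3.44×10⁻⁹ C)(1.86×10⁻⁹ C)(1/0.408 − 1/0.660) = 5.38×10⁻⁸ J.
v = √(2·5.38×10⁻⁸/0.0399) = 1.64×10⁻³ m/s.

1.64×10⁻³ m/s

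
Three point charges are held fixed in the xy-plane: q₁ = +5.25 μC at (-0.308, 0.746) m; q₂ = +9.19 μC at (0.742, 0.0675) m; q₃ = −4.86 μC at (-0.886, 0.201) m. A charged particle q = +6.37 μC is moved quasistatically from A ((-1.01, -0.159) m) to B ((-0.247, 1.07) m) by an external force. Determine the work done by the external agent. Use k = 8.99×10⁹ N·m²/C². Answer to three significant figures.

1.20 J

For quasistatic motion the external work equals the change in potential energy: W_ext = qΔV = q(V_B − V_A).
At A: distances to the source charges are 1.15 m, 1.77 m, 0.381 m; V_A = Σ kqᵢ/rᵢ = -2.68×10⁴ V.
At B: distances to the source charges are 0.330 m, 1.41 m, 1.08 m; V_B = Σ kqᵢ/rᵢ = 1.61×10⁵ V.
ΔV = V_B − V_A = 1.88×10⁵ V.
W_ext = qΔV = (6.37×10⁻⁶ C)(1.88×10⁵ V) = 1.20 J.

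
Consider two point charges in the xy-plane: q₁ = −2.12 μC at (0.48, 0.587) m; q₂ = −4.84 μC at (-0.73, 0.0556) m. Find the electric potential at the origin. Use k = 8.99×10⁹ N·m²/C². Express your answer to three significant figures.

-8.46×10⁴ V

Electric potential is a scalar, so the contributions from each charge add algebraically: V = Σ kqᵢ/rᵢ.
Distances from the field point to each charge: r₁ = 0.758 m, r₂ = 0.732 m.
V = k[(-2.12×10⁻⁶)/(0.758) + (-4.84×10⁻⁶)/(0.732)] = -8.46×10⁴ V.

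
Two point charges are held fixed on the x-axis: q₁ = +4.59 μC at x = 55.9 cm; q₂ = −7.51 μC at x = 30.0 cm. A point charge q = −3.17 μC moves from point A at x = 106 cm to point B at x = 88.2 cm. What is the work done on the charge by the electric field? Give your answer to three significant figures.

The work done by the electric force is W_field = −ΔU = −q(V_B − V_A) = q(V_A − V_B).
At A: distances to the source charges are 0.501 m, 0.760 m; V_A = Σ kqᵢ/rᵢ = -6470 V.
At B: distances to the source charges are 0.323 m, 0.582 m; V_B = Σ kqᵢ/rᵢ = 1.17×10⁴ V.
ΔV = V_B − V_A = 1.82×10⁴ V.
W_field = −qΔV = −(-3.17×10⁻⁶ C)(1.82×10⁴ V) = 0.0578 J.

0.0578 J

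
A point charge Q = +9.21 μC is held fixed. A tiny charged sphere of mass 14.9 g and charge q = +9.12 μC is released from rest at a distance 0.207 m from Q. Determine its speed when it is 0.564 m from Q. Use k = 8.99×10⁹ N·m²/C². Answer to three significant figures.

17.6 m/s

Only the electrostatic force acts, so mechanical energy is conserved: ½mv² = U₁ − U₂ = kQq(1/r₁ − 1/r₂).
U₁ − U₂ = (8.99×10⁹ N·m²/C²)(9.21×10⁻⁶ C)(9.12×10⁻⁶ C)(1/0.207 − 1/0.564) = 2.31 J.
v = √(2·2.31/0.0149) = 17.6 m/s.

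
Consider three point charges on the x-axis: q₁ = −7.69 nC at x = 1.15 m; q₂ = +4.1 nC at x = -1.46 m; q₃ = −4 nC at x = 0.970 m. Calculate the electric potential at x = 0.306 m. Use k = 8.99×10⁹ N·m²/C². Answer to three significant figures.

Electric potential is a scalar, so the contributions from each charge add algebraically: V = Σ kqᵢ/rᵢ.
Distances from the field point to each charge: r₁ = 0.844 m, r₂ = 1.77 m, r₃ = 0.664 m.
V = k[(-7.69×10⁻⁹)/(0.844) + (4.10×10⁻⁹)/(1.77) + (-4.00×10⁻⁹)/(0.664)] = -115 V.

-115 V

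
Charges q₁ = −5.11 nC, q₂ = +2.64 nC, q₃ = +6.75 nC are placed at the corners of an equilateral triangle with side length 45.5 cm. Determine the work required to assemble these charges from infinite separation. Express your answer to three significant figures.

The work to assemble the configuration equals its total potential energy, U = Σ kqᵢqⱼ/rᵢⱼ over all pairs.
All three pair separations equal the side length, 0.455 m.
U = (-2.67×10⁻⁷) + (-6.82×10⁻⁷) + (3.52×10⁻⁷) = -5.96×10⁻⁷ J.

-5.96×10⁻⁷ J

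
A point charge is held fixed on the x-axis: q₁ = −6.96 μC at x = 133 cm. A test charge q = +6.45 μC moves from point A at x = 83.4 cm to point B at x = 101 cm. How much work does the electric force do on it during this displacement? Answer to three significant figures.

0.448 J

The work done by the electric force is W_field = −ΔU = −q(V_B − V_A) = q(V_A − V_B).
At A: distance to the source charge is 0.496 m; V_A = kq₁/r = -1.26×10⁵ V.
At B: distance to the source charge is 0.320 m; V_B = kq₁/r = -1.96×10⁵ V.
ΔV = V_B − V_A = -6.94×10⁴ V.
W_field = −qΔV = −(6.45×10⁻⁶ C)(-6.94×10⁴ V) = 0.448 J.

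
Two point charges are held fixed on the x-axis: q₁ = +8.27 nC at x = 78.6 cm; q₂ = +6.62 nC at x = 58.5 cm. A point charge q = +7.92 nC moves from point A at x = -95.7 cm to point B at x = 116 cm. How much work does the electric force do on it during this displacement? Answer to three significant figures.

The work done by the electric force is W_field = −ΔU = −q(V_B − V_A) = q(V_A − V_B).
At A: distances to the source charges are 1.74 m, 1.54 m; V_A = Σ kqᵢ/rᵢ = 81.2 V.
At B: distances to the source charges are 0.374 m, 0.575 m; V_B = Σ kqᵢ/rᵢ = 302 V.
ΔV = V_B − V_A = 221 V.
W_field = −qΔV = −(7.92×10⁻⁹ C)(221 V) = -1.75×10⁻⁶ J.

-1.75×10⁻⁶ J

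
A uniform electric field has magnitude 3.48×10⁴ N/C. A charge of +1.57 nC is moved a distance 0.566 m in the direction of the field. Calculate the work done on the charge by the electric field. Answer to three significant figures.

3.09×10⁻⁵ J

The potential change for a displacement 0.566 m in the direction of the field is ΔV = −Ed = -1.97×10⁴ V.
W_field = −qΔV = 3.09×10⁻⁵ J.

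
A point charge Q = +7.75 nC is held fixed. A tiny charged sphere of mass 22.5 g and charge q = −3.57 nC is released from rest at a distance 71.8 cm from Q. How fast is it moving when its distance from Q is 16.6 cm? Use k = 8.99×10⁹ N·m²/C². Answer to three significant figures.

Only the electrostatic force acts, so mechanical energy is conserved: ½mv² = U₁ − U₂ = kQq(1/r₁ − 1/r₂).
U₁ − U₂ = (8.99×10⁹ N·m²/C²)(7.75×10⁻⁹ C)(-3.57×10⁻⁹ C)(1/0.718 − 1/0.166) = 1.15×10⁻⁶ J.
v = √(2·1.15×10⁻⁶/0.0225) = 0.0101 m/s.

0.0101 m/s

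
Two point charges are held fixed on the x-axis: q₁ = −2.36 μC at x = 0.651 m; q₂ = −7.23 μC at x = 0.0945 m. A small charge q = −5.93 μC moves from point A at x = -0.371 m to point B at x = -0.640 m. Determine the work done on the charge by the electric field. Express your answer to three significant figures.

0.329 J

The work done by the electric force is W_field = −ΔU = −q(V_B − V_A) = q(V_A − V_B).
At A: distances to the source charges are 1.02 m, 0.466 m; V_A = Σ kqᵢ/rᵢ = -1.60×10⁵ V.
At B: distances to the source charges are 1.29 m, 0.735 m; V_B = Σ kqᵢ/rᵢ = -1.05×10⁵ V.
ΔV = V_B − V_A = 5.55×10⁴ V.
W_field = −qΔV = −(-5.93×10⁻⁶ C)(5.55×10⁴ V) = 0.329 J.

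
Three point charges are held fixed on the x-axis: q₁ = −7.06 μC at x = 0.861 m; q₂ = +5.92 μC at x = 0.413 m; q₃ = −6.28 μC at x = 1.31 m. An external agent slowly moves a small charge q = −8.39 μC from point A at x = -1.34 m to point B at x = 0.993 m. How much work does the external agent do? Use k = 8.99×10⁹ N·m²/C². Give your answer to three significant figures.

For quasistatic motion the external work equals the change in potential energy: W_ext = qΔV = q(V_B − V_A).
At A: distances to the source charges are 2.20 m, 1.75 m, 2.65 m; V_A = Σ kqᵢ/rᵢ = -1.98×10⁴ V.
At B: distances to the source charges are 0.132 m, 0.580 m, 0.317 m; V_B = Σ kqᵢ/rᵢ = -5.67×10⁵ V.
ΔV = V_B − V_A = -5.47×10⁵ V.
W_ext = qΔV = (-8.39×10⁻⁶ C)(-5.47×10⁵ V) = 4.59 J.

4.59 J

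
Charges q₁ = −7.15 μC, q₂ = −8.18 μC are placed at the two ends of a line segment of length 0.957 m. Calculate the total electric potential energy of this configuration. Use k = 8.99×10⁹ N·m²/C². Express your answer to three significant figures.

The assembly work is the sum of pairwise potential energies, U = Σ_{i<j} kqᵢqⱼ/rᵢⱼ.
The separation is r = 0.957 m.
U = (0.549) = 0.549 J.

0.549 J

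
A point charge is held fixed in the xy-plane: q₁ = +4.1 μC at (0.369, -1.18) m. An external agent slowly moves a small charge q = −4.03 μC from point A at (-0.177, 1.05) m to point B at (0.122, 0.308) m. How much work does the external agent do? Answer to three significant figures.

-0.0338 J

For quasistatic motion the external work equals the change in potential energy: W_ext = qΔV = q(V_B − V_A).
At A: distance to the source charge is 2.30 m; V_A = kq₁/r = 1.61×10⁴ V.
At B: distance to the source charge is 1.51 m; V_B = kq₁/r = 2.44×10⁴ V.
ΔV = V_B − V_A = 8380 V.
W_ext = qΔV = (-4.03×10⁻⁶ C)(8380 V) = -0.0338 J.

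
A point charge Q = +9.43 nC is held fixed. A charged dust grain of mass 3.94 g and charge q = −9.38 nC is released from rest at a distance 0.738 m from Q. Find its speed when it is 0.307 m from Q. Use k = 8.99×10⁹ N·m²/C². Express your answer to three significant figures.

0.0277 m/s

Only the electrostatic force acts, so mechanical energy is conserved: ½mv² = U₁ − U₂ = kQq(1/r₁ − 1/r₂).
U₁ − U₂ = (8.99×10⁹ N·m²/C²)(9.43×10⁻⁹ C)(-9.38×10⁻⁹ C)(1/0.738 − 1/0.307) = 1.51×10⁻⁶ J.
v = √(2·1.51×10⁻⁶/3.94×10⁻³) = 0.0277 m/s.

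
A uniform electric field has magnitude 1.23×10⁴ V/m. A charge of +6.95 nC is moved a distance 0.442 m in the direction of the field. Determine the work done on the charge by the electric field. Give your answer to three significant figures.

The potential change for a displacement 0.442 m in the direction of the field is ΔV = −Ed = -5440 V.
W_field = −qΔV = 3.78×10⁻⁵ J.

3.78×10⁻⁵ J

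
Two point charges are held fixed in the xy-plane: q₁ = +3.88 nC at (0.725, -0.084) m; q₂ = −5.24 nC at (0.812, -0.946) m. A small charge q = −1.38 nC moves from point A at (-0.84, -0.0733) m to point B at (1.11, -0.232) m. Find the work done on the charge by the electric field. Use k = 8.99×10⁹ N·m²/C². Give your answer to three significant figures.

The work done by the electric force is W_field = −ΔU = −q(V_B − V_A) = q(V_A − V_B).
At A: distances to the source charges are 1.57 m, 1.87 m; V_A = Σ kqᵢ/rᵢ = -2.93 V.
At B: distances to the source charges are 0.412 m, 0.774 m; V_B = Σ kqᵢ/rᵢ = 23.7 V.
ΔV = V_B − V_A = 26.6 V.
W_field = −qΔV = −(-1.38×10⁻⁹ C)(26.6 V) = 3.67×10⁻⁸ J.

3.67×10⁻⁸ J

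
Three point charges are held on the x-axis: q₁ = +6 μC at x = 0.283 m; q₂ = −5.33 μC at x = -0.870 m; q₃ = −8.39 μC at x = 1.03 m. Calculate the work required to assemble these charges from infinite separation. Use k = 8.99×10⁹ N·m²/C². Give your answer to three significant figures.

The assembly work is the sum of pairwise potential energies, U = Σ_{i<j} kqᵢqⱼ/rᵢⱼ.
Pair separations: r₁₂ = 1.15 m, r₁₃ = 0.747 m, r₂₃ = 1.90 m.
U = (-0.249) + (-0.606) + (0.212) = -0.644 J.

-0.644 J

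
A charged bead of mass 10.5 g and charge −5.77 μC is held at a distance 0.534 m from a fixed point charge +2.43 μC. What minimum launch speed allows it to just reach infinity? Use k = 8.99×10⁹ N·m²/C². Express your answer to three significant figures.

To just escape, total mechanical energy must reach zero at infinity: ½mv²_min + U = 0, so ½mv²_min = −U = |kQq|/r.
|U| = |kQq|/r = (8.99×10⁹ N·m²/C²)(2.43×10⁻⁶)(5.77×10⁻⁶)/(0.534) = 0.236 J.
v_min = √(2|U|/m) = √(2·0.236/0.0105) = 6.71 m/s.

6.71 m/s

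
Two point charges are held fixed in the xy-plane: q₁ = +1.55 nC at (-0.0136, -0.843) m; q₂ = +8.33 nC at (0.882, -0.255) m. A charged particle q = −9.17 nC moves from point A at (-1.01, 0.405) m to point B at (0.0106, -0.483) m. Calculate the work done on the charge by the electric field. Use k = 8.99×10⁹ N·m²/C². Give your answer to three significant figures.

6.94×10⁻⁷ J

The work done by the electric force is W_field = −ΔU = −q(V_B − V_A) = q(V_A − V_B).
At A: distances to the source charges are 1.60 m, 2.00 m; V_A = Σ kqᵢ/rᵢ = 46.1 V.
At B: distances to the source charges are 0.361 m, 0.901 m; V_B = Σ kqᵢ/rᵢ = 122 V.
ΔV = V_B − V_A = 75.7 V.
W_field = −qΔV = −(-9.17×10⁻⁹ C)(75.7 V) = 6.94×10⁻⁷ J.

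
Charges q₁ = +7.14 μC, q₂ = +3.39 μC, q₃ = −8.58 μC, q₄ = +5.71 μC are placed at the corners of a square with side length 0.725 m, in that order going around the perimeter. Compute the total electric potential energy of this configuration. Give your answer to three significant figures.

The work to assemble the configuration equals its total potential energy, U = Σ kqᵢqⱼ/rᵢⱼ over all pairs.
The four side pairs have separation 0.725 m and the two diagonal pairs 1.03 m.
Summing all 6 pair terms gives U = -0.530 J.

-0.530 J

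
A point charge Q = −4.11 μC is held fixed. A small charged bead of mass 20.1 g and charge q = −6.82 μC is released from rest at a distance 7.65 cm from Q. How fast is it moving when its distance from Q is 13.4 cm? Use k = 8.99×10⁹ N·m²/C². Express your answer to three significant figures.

Only the electrostatic force acts, so mechanical energy is conserved: ½mv² = U₁ − U₂ = kQq(1/r₁ − 1/r₂).
U₁ − U₂ = (8.99×10⁹ N·m²/C²)(-4.11×10⁻⁶ C)(-6.82×10⁻⁶ C)(1/0.0765 − 1/0.134) = 1.41 J.
v = √(2·1.41/0.0201) = 11.9 m/s.

11.9 m/s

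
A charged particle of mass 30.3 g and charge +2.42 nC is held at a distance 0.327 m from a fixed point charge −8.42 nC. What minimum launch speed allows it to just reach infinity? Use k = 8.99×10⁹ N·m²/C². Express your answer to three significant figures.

6.08×10⁻³ m/s

To just escape, total mechanical energy must reach zero at infinity: ½mv²_min + U = 0, so ½mv²_min = −U = |kQq|/r.
|U| = |kQq|/r = (8.99×10⁹ N·m²/C²)(8.42×10⁻⁹)(2.42×10⁻⁹)/(0.327) = 5.60×10⁻⁷ J.
v_min = √(2|U|/m) = √(2·5.60×10⁻⁷/0.0303) = 6.08×10⁻³ m/s.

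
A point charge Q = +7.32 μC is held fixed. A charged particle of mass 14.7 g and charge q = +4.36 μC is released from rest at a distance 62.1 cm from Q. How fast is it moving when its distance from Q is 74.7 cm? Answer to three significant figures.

3.26 m/s

Only the electrostatic force acts, so mechanical energy is conserved: ½mv² = U₁ − U₂ = kQq(1/r₁ − 1/r₂).
U₁ − U₂ = (8.99×10⁹ N·m²/C²)(7.32×10⁻⁶ C)(4.36×10⁻⁶ C)(1/0.621 − 1/0.747) = 0.0779 J.
v = √(2·0.0779/0.0147) = 3.26 m/s.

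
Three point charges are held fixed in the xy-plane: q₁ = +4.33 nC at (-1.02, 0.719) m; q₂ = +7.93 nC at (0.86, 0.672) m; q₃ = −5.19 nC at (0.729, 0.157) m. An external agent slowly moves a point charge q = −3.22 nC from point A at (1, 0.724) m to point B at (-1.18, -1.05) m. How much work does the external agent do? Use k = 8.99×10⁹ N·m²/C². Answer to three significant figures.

For quasistatic motion the external work equals the change in potential energy: W_ext = qΔV = q(V_B − V_A).
At A: distances to the source charges are 2.02 m, 0.149 m, 0.628 m; V_A = Σ kqᵢ/rᵢ = 422 V.
At B: distances to the source charges are 1.78 m, 2.67 m, 2.26 m; V_B = Σ kqᵢ/rᵢ = 28.0 V.
ΔV = V_B − V_A = -394 V.
W_ext = qΔV = (-3.22×10⁻⁹ C)(-394 V) = 1.27×10⁻⁶ J.

1.27×10⁻⁶ J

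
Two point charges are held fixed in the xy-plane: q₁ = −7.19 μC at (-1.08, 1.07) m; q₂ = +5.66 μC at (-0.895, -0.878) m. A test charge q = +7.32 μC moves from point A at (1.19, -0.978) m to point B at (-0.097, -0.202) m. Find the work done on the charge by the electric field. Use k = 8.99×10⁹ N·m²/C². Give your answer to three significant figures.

-0.0381 J

The work done by the electric force is W_field = −ΔU = −q(V_B − V_A) = q(V_A − V_B).
At A: distances to the source charges are 3.06 m, 2.09 m; V_A = Σ kqᵢ/rᵢ = 3230 V.
At B: distances to the source charges are 1.61 m, 1.05 m; V_B = Σ kqᵢ/rᵢ = 8440 V.
ΔV = V_B − V_A = 5210 V.
W_field = −qΔV = −(7.32×10⁻⁶ C)(5210 V) = -0.0381 J.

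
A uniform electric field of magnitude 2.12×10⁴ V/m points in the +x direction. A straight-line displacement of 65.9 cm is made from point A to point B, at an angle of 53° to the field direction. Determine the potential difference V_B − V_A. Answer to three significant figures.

-8410 V

Only the component of displacement along E changes the potential: ΔV = −E·d·cosθ.
ΔV = −(2.12×10⁴ V/m)(0.659 m)cos53° = -8410 V.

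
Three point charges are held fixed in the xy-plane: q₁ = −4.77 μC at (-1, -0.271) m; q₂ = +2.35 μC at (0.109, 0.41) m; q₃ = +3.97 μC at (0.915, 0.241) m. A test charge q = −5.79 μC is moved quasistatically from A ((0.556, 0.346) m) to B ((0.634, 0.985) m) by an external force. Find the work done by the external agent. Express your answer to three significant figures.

0.379 J

For quasistatic motion the external work equals the change in potential energy: W_ext = qΔV = q(V_B − V_A).
At A: distances to the source charges are 1.67 m, 0.452 m, 0.374 m; V_A = Σ kqᵢ/rᵢ = 1.17×10⁵ V.
At B: distances to the source charges are 2.06 m, 0.779 m, 0.795 m; V_B = Σ kqᵢ/rᵢ = 5.12×10⁴ V.
ΔV = V_B − V_A = -6.54×10⁴ V.
W_ext = qΔV = (-5.79×10⁻⁶ C)(-6.54×10⁴ V) = 0.379 J.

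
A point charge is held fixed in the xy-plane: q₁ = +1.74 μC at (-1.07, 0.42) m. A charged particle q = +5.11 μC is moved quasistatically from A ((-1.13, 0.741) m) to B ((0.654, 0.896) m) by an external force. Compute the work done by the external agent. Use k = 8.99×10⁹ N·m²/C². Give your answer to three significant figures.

-0.200 J

For quasistatic motion the external work equals the change in potential energy: W_ext = qΔV = q(V_B − V_A).
At A: distance to the source charge is 0.327 m; V_A = kq₁/r = 4.79×10⁴ V.
At B: distance to the source charge is 1.79 m; V_B = kq₁/r = 8750 V.
ΔV = V_B − V_A = -3.92×10⁴ V.
W_ext = qΔV = (5.11×10⁻⁶ C)(-3.92×10⁴ V) = -0.200 J.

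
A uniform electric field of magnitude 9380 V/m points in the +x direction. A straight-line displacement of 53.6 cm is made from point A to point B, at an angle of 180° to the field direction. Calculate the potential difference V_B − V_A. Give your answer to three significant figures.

Only the component of displacement along E changes the potential: ΔV = −E·d·cosθ.
ΔV = −(9380 V/m)(0.536 m)cos180° = 5030 V.

5030 V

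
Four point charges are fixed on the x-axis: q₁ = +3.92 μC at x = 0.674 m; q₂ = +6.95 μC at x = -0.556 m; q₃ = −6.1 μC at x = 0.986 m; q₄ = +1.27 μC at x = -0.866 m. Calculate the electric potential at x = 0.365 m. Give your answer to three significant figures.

1.03×10⁵ V

The total potential is the scalar sum of each charge's contribution, V = Σ kqᵢ/rᵢ.
Distances from the field point to each charge: r₁ = 0.309 m, r₂ = 0.921 m, r₃ = 0.621 m, r₄ = 1.23 m.
V = k[(3.92×10⁻⁶)/(0.309) + (6.95×10⁻⁶)/(0.921) + (-6.10×10⁻⁶)/(0.621) + (1.27×10⁻⁶)/(1.23)] = 1.03×10⁵ V.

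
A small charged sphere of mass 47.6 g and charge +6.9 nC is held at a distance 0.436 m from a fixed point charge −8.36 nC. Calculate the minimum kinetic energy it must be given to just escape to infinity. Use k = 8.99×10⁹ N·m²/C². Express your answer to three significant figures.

To just escape, total mechanical energy must reach zero at infinity: ½mv²_min + U = 0, so ½mv²_min = −U = |kQq|/r.
|U| = |kQq|/r = (8.99×10⁹ N·m²/C²)(8.36×10⁻⁹)(6.90×10⁻⁹)/(0.436) = 1.19×10⁻⁶ J.

1.19×10⁻⁶ J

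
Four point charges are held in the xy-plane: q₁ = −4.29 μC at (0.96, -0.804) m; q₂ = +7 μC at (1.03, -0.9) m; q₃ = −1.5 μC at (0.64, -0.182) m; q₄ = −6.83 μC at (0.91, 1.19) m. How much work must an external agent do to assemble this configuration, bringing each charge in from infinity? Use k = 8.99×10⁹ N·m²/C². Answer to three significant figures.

-2.31 J

The assembly work is the sum of pairwise potential energies, U = Σ_{i<j} kqᵢqⱼ/rᵢⱼ.
Pair separations: r₁₂ = 0.119 m, r₁₃ = 0.699 m, r₁₄ = 1.99 m, r₂₃ = 0.817 m, r₂₄ = 2.09 m, r₃₄ = 1.40 m.
Summing all 6 pair terms gives U = -2.31 J.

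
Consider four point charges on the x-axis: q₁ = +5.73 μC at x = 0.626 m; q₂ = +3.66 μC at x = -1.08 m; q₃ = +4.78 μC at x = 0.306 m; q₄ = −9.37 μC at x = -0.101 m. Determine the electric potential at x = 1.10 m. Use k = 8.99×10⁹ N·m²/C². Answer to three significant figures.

The total potential is the scalar sum of each charge's contribution, V = Σ kqᵢ/rᵢ.
Distances from the field point to each charge: r₁ = 0.474 m, r₂ = 2.18 m, r₃ = 0.794 m, r₄ = 1.20 m.
V = k[(5.73×10⁻⁶)/(0.474) + (3.66×10⁻⁶)/(2.18) + (4.78×10⁻⁶)/(0.794) + (-9.37×10⁻⁶)/(1.20)] = 1.08×10⁵ V.

1.08×10⁵ V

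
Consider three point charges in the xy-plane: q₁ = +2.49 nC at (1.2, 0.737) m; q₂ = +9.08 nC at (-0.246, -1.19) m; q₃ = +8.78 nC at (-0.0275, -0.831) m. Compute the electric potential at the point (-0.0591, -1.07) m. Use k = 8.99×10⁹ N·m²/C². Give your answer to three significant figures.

The total potential is the scalar sum of each charge's contribution, V = Σ kqᵢ/rᵢ.
Distances from the field point to each charge: r₁ = 2.20 m, r₂ = 0.222 m, r₃ = 0.241 m.
V = k[(2.49×10⁻⁹)/(2.20) + (9.08×10⁻⁹)/(0.222) + (8.78×10⁻⁹)/(0.241)] = 705 V.

705 V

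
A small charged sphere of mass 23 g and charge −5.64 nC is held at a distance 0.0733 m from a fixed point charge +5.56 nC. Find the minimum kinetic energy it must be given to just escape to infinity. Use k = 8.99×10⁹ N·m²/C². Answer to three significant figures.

To just escape, total mechanical energy must reach zero at infinity: ½mv²_min + U = 0, so ½mv²_min = −U = |kQq|/r.
|U| = |kQq|/r = (8.99×10⁹ N·m²/C²)(5.56×10⁻⁹)(5.64×10⁻⁹)/(0.0733) = 3.85×10⁻⁶ J.

3.85×10⁻⁶ J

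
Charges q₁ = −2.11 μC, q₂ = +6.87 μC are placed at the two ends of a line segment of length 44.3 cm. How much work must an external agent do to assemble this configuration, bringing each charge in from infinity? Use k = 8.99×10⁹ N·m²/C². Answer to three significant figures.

-0.294 J

The assembly work is the sum of pairwise potential energies, U = Σ_{i<j} kqᵢqⱼ/rᵢⱼ.
The separation is r = 0.443 m.
U = (-0.294) = -0.294 J.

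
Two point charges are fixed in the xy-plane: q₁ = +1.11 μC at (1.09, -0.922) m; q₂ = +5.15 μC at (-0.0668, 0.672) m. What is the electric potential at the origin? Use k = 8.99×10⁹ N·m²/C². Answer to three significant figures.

The total potential is the scalar sum of each charge's contribution, V = Σ kqᵢ/rᵢ.
Distances from the field point to each charge: r₁ = 1.43 m, r₂ = 0.675 m.
V = k[(1.11×10⁻⁶)/(1.43) + (5.15×10⁻⁶)/(0.675)] = 7.55×10⁴ V.

7.55×10⁴ V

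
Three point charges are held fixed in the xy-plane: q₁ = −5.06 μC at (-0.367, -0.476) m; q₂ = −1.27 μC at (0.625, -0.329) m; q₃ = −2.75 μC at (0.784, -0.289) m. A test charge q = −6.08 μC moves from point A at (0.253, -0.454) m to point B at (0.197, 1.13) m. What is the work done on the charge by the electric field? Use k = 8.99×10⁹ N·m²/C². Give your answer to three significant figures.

The work done by the electric force is W_field = −ΔU = −q(V_B − V_A) = q(V_A − V_B).
At A: distances to the source charges are 0.620 m, 0.392 m, 0.556 m; V_A = Σ kqᵢ/rᵢ = -1.47×10⁵ V.
At B: distances to the source charges are 1.70 m, 1.52 m, 1.54 m; V_B = Σ kqᵢ/rᵢ = -5.03×10⁴ V.
ΔV = V_B − V_A = 9.65×10⁴ V.
W_field = −qΔV = −(-6.08×10⁻⁶ C)(9.65×10⁴ V) = 0.587 J.

0.587 J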